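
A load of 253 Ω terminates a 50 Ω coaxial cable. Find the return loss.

Γ = (253 − 50)/(253 + 50) = 0.67
RL = −20·log₁₀|Γ| = −20·log₁₀(0.67)

RL ≈ 3.48 dB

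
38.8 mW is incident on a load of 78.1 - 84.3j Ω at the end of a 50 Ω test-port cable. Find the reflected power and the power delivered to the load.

|Γ| = |(28.1 − j84.3)/(128.1 − j84.3)| = 0.579
|Γ|² = 0.336
P_refl = |Γ|²·P_inc = 13 mW, P_del = (1 − |Γ|²)·P_inc = 25.8 mW

P_reflected ≈ 13 mW; P_delivered ≈ 25.8 mW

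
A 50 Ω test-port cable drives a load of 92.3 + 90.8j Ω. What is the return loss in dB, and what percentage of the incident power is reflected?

RL ≈ 4.53 dB; 35.2% of incident power reflected

Γ = (42.3 + j90.8)/(142.3 + j90.8), |Γ| = 0.593
RL = −20·log₁₀(0.593) = 4.53 dB
P_refl/P_inc = |Γ|² = 0.352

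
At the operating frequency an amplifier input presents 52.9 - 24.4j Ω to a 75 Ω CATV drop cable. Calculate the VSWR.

Γ = (Z_L − Z_0)/(Z_L + Z_0) = (-22.1 − j24.4)/(127.9 − j24.4)
|Γ| = 32.9/130 = 0.253
VSWR = (1 + |Γ|)/(1 − |Γ|) = 1.25/0.747

VSWR ≈ 1.68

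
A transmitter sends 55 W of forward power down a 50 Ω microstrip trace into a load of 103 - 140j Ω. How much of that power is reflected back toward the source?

P_reflected ≈ 28.7 W

|Γ| = |(53 − j140)/(153 − j140)| = 0.722
|Γ|² = 0.521
P_refl = |Γ|²·P_inc = 28.7 W, P_del = (1 − |Γ|²)·P_inc = 26.3 W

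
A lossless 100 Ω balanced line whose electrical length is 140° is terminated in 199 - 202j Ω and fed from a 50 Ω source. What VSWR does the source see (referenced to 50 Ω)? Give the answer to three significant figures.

tan(βl) = -0.839
Z_in = Z_0·(Z_L + jZ_0·tanβl)/(Z_0 + jZ_L·tanβl) = 104 + j162 Ω
Γ_s = (Z_in − Z_s)/(Z_in + Z_s) = (53.7 + j162)/(154 + j162), |Γ_s| = 0.765
VSWR = (1 + |Γ_s|)/(1 − |Γ_s|)

VSWR ≈ 7.51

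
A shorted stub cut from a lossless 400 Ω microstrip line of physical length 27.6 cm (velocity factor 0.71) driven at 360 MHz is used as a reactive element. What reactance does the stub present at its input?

λ = v/f = 0.71·c / 360 MHz = 0.592 m
βl = 2π·l/λ = 2π × 0.466 = 168°
tan(βl) = -0.214
For a shorted stub, Z_in = jZ_0·tan(βl)

X_in ≈ -85.5 Ω (capacitive)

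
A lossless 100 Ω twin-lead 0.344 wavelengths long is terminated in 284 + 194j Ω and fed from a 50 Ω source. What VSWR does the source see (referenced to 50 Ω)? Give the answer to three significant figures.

βl = 2π × 0.344 = 124°
tan(βl) = -1.49
Z_in = Z_0·(Z_L + jZ_0·tanβl)/(Z_0 + jZ_L·tanβl) = 27.7 + j41.6 Ω
Γ_s = (Z_in − Z_s)/(Z_in + Z_s) = (-22.3 + j41.6)/(77.7 + j41.6), |Γ_s| = 0.536
VSWR = (1 + |Γ_s|)/(1 − |Γ_s|)

VSWR ≈ 3.31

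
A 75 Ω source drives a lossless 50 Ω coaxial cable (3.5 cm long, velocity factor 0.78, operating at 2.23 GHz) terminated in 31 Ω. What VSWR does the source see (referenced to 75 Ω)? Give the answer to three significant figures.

VSWR ≈ 1.58

λ = v/f = 0.78·c / 2.23 GHz = 0.105 m
βl = 2π·l/λ = 2π × 0.334 = 120°
tan(βl) = -1.73
Z_in = Z_0·(Z_L + jZ_0·tanβl)/(Z_0 + jZ_L·tanβl) = 57.5 − j24.8 Ω
Γ_s = (Z_in − Z_s)/(Z_in + Z_s) = (-17.5 − j24.8)/(133 − j24.8), |Γ_s| = 0.225
VSWR = (1 + |Γ_s|)/(1 − |Γ_s|)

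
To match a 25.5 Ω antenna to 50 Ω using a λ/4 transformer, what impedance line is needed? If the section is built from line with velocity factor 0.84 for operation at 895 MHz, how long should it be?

Z_qwt ≈ 35.7 Ω; length ≈ 7.04 cm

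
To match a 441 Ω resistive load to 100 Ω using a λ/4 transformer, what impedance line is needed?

Z_qwt ≈ 210 Ω

Z_qwt = √(Z_0·R_L) = √(100 × 441) = √44100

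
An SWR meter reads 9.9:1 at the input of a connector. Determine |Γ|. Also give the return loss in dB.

|Γ| = (S − 1)/(S + 1) = (9.9 − 1)/(9.9 + 1) = 8.9/10.9
RL = −20·log₁₀|Γ| = −20·log₁₀(0.817)

|Γ| ≈ 0.817; return loss ≈ 1.76 dB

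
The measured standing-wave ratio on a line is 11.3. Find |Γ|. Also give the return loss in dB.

|Γ| ≈ 0.837; return loss ≈ 1.54 dB

|Γ| = (S − 1)/(S + 1) = (11.3 − 1)/(11.3 + 1) = 10.3/12.3
RL = −20·log₁₀|Γ| = −20·log₁₀(0.837)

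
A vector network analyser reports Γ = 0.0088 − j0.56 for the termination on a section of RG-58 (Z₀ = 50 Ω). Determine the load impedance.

Z_L = Z_0·(1 + Γ)/(1 − Γ) = 50·(1.01 − j0.56)/(0.991 + j0.56)

Z_L ≈ 26.5 − j43.2 Ω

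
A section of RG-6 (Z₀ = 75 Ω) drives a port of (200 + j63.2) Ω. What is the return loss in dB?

RL ≈ 6.08 dB

Γ = (125 + j63.2)/(275 + j63.2), |Γ| = 0.496
RL = −20·log₁₀|Γ| = −20·log₁₀(0.496)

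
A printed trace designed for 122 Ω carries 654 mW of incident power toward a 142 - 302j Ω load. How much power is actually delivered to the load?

P_delivered ≈ 282 mW

|Γ| = |(20 − j302)/(264 − j302)| = 0.755
|Γ|² = 0.569
P_refl = |Γ|²·P_inc = 372 mW, P_del = (1 − |Γ|²)·P_inc = 282 mW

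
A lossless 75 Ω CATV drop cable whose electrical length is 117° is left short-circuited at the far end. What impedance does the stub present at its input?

tan(βl) = -1.96
For a short-circuited stub, Z_in = jZ_0·tan(βl)

Z_in ≈ −j147 Ω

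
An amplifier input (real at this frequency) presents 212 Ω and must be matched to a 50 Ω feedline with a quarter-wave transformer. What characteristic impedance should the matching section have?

Z_qwt = √(Z_0·R_L) = √(50 × 212) = √10600

Z_qwt ≈ 103 Ω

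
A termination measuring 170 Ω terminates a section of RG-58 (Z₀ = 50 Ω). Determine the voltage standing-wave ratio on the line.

Γ = (170 − 50)/(170 + 50) = 0.545
VSWR = (1 + 0.545)/(1 − 0.545)

VSWR ≈ 3.4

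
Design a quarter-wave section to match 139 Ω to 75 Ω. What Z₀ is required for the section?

Z_qwt ≈ 102 Ω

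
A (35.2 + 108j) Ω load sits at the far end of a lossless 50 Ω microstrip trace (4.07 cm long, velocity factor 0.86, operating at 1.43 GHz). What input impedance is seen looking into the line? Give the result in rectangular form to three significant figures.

λ = v/f = 0.86·c / 1.43 GHz = 0.18 m
βl = 2π·l/λ = 2π × 0.226 = 81.2°
tan(βl) = tan(81.2°) = 6.47
Z_in = Z_0·(Z_L + jZ_0·tanβl)/(Z_0 + jZ_L·tanβl)
     = 50·(35.2 + j431)/(-649 + j228)

Z_in ≈ 7.98 − j30.5 Ω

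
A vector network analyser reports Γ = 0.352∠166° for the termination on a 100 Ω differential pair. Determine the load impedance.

Z_L ≈ 48.5 + j9.43 Ω

Z_L = Z_0·(1 + Γ)/(1 − Γ) = 100·(0.658 + j0.0852)/(1.34 − j0.0852)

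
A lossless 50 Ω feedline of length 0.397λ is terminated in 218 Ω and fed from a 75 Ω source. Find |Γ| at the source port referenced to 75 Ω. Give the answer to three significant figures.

|Γ| ≈ 0.62

βl = 2π × 0.397 = 143°
tan(βl) = -0.756
Z_in = Z_0·(Z_L + jZ_0·tanβl)/(Z_0 + jZ_L·tanβl) = 28.9 + j57.4 Ω
Γ_s = (Z_in − Z_s)/(Z_in + Z_s) = (-46.1 + j57.4)/(104 + j57.4), |Γ_s| = 0.62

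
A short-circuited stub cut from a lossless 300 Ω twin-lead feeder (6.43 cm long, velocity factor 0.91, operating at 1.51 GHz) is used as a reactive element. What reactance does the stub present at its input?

λ = v/f = 0.91·c / 1.51 GHz = 0.181 m
βl = 2π·l/λ = 2π × 0.356 = 128°
tan(βl) = -1.28
For a short-circuited stub, Z_in = jZ_0·tan(βl)

X_in ≈ -384 Ω (capacitive)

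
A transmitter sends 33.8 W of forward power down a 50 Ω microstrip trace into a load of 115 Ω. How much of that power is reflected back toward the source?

Γ = (115 − 50)/(115 + 50) = 0.394
|Γ|² = 0.155
P_refl = |Γ|²·P_inc = 5.25 W, P_del = (1 − |Γ|²)·P_inc = 28.6 W

P_reflected ≈ 5.25 W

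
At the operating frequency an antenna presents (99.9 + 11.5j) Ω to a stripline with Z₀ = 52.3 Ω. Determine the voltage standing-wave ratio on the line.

VSWR ≈ 1.94

Γ = (Z_L − Z_0)/(Z_L + Z_0) = (47.6 + j11.5)/(152.2 + j11.5)
|Γ| = 49/153 = 0.321
VSWR = (1 + |Γ|)/(1 − |Γ|) = 1.32/0.679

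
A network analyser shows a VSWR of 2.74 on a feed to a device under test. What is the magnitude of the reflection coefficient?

|Γ| ≈ 0.465

|Γ| = (S − 1)/(S + 1) = (2.74 − 1)/(2.74 + 1) = 1.74/3.74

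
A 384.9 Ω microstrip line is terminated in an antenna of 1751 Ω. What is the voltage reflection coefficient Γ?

Γ = 0.64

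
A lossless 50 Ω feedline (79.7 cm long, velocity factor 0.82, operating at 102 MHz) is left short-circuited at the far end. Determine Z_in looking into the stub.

λ = v/f = 0.82·c / 102 MHz = 2.41 m
βl = 2π·l/λ = 2π × 0.33 = 119°
tan(βl) = -1.81
For a short-circuited stub, Z_in = jZ_0·tan(βl)

Z_in ≈ −j90.3 Ω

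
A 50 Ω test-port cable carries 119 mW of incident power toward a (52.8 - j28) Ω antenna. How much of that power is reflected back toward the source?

|Γ| = |(2.8 − j28)/(102.8 − j28)| = 0.264
|Γ|² = 0.0698
P_refl = |Γ|²·P_inc = 8.3 mW, P_del = (1 − |Γ|²)·P_inc = 111 mW

P_reflected ≈ 8.3 mW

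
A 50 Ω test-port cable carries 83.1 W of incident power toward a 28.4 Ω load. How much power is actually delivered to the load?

P_delivered ≈ 76.8 W

Γ = (28.4 − 50)/(28.4 + 50) = -0.276
|Γ|² = 0.0759
P_refl = |Γ|²·P_inc = 6.31 W, P_del = (1 − |Γ|²)·P_inc = 76.8 W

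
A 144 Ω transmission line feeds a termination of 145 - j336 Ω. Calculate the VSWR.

Γ = (Z_L − Z_0)/(Z_L + Z_0) = (1 − j336)/(289 − j336)
|Γ| = 336/443 = 0.758
VSWR = (1 + |Γ|)/(1 − |Γ|) = 1.76/0.242

VSWR ≈ 7.27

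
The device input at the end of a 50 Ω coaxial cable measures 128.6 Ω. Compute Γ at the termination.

Γ = (Z_L − Z_0)/(Z_L + Z_0) = (128.6 − 50)/(128.6 + 50) = 78.6/178.6

Γ = 0.44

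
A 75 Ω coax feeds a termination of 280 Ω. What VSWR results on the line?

For a purely resistive load, VSWR = R_L/Z_0 or Z_0/R_L (whichever > 1) = 280/75

VSWR ≈ 3.73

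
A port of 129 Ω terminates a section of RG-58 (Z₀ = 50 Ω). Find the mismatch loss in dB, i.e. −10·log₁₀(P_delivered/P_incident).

mismatch loss ≈ 0.941 dB

Γ = (129 − 50)/(129 + 50) = 0.441
|Γ|² = 0.195, so P_del/P_inc = 1 − |Γ|² = 0.805
ML = −10·log₁₀(1 − |Γ|²)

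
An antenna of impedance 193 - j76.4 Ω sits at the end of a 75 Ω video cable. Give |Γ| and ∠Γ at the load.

Γ = (Z_L − Z_0)/(Z_L + Z_0) = (118 − j76.4)/(268 − j76.4)
|Γ| = 141/279 = 0.504

Γ ≈ 0.504 ∠ -17°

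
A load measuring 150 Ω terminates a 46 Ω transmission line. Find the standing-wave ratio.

For a purely resistive load, VSWR = R_L/Z_0 or Z_0/R_L (whichever > 1) = 150/46

VSWR ≈ 3.26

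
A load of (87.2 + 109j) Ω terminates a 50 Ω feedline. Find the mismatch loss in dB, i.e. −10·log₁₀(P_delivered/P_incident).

Γ = (37.2 + j109)/(137.2 + j109), |Γ| = 0.657
|Γ|² = 0.432, so P_del/P_inc = 1 − |Γ|² = 0.568
ML = −10·log₁₀(1 − |Γ|²)

mismatch loss ≈ 2.46 dB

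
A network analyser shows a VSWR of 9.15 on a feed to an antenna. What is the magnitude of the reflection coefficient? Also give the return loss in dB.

|Γ| ≈ 0.803; return loss ≈ 1.91 dB

|Γ| = (S − 1)/(S + 1) = (9.15 − 1)/(9.15 + 1) = 8.15/10.2
RL = −20·log₁₀|Γ| = −20·log₁₀(0.803)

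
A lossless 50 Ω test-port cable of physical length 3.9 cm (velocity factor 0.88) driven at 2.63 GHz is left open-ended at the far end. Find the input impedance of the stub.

Z_in ≈ +j59.3 Ω

λ = v/f = 0.88·c / 2.63 GHz = 0.1 m
βl = 2π·l/λ = 2π × 0.389 = 140°
tan(βl) = -0.843
For an open-ended stub, Z_in = −jZ_0·cot(βl) = −jZ_0/tan(βl)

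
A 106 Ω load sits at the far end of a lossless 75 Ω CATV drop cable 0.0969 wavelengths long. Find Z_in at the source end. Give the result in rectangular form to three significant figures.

βl = 2π × 0.0969 = 34.9°
tan(βl) = tan(34.9°) = 0.697
Z_in = Z_0·(Z_L + jZ_0·tanβl)/(Z_0 + jZ_L·tanβl)
     = 75·(106 + j52.3)/(75 + j73.9)

Z_in ≈ 79.9 − j26.5 Ω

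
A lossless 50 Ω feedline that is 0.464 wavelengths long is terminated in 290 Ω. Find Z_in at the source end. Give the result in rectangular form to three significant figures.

βl = 2π × 0.464 = 167°
tan(βl) = tan(167°) = -0.23
Z_in = Z_0·(Z_L + jZ_0·tanβl)/(Z_0 + jZ_L·tanβl)
     = 50·(290 − j11.5)/(50 − j66.7)

Z_in ≈ 110 + j135 Ω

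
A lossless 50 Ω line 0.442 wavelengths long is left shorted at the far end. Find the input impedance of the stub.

βl = 2π × 0.442 = 159°
tan(βl) = -0.381
For a shorted stub, Z_in = jZ_0·tan(βl)

Z_in ≈ −j19.1 Ω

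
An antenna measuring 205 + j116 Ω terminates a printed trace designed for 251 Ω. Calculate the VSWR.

VSWR ≈ 1.72

Γ = (Z_L − Z_0)/(Z_L + Z_0) = (-46 + j116)/(456 + j116)
|Γ| = 125/471 = 0.265
VSWR = (1 + |Γ|)/(1 − |Γ|) = 1.27/0.735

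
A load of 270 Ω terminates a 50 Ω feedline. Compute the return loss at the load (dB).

RL ≈ 3.25 dB

Γ = (270 − 50)/(270 + 50) = 0.688
RL = −20·log₁₀|Γ| = −20·log₁₀(0.688)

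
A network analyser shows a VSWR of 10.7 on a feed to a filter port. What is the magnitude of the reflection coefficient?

|Γ| ≈ 0.829

|Γ| = (S − 1)/(S + 1) = (10.7 − 1)/(10.7 + 1) = 9.7/11.7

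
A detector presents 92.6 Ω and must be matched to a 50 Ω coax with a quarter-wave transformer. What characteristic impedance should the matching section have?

Z_qwt ≈ 68 Ω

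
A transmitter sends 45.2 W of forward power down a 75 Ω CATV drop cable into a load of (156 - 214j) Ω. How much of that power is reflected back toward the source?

|Γ| = |(81 − j214)/(231 − j214)| = 0.727
|Γ|² = 0.528
P_refl = |Γ|²·P_inc = 23.9 W, P_del = (1 − |Γ|²)·P_inc = 21.3 W

P_reflected ≈ 23.9 W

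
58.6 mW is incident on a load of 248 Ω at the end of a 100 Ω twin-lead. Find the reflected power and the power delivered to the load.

P_reflected ≈ 10.6 mW; P_delivered ≈ 48 mW

Γ = (248 − 100)/(248 + 100) = 0.425
|Γ|² = 0.181
P_refl = |Γ|²·P_inc = 10.6 mW, P_del = (1 − |Γ|²)·P_inc = 48 mW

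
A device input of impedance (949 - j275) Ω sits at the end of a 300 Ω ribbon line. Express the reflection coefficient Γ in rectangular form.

Γ ≈ 0.542 − j0.101

Γ = (Z_L − Z_0)/(Z_L + Z_0) = (649 − j275)/(1249 − j275)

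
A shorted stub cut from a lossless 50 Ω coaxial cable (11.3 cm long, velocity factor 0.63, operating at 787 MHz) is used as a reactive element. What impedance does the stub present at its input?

Z_in ≈ −j9.36 Ω

λ = v/f = 0.63·c / 787 MHz = 0.24 m
βl = 2π·l/λ = 2π × 0.471 = 169°
tan(βl) = -0.187
For a shorted stub, Z_in = jZ_0·tan(βl)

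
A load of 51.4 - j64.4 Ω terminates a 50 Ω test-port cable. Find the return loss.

RL ≈ 5.41 dB

Γ = (1.4 − j64.4)/(101.4 − j64.4), |Γ| = 0.536
RL = −20·log₁₀|Γ| = −20·log₁₀(0.536)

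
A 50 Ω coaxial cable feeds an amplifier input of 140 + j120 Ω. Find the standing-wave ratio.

Γ = (Z_L − Z_0)/(Z_L + Z_0) = (90 + j120)/(190 + j120)
|Γ| = 150/225 = 0.667
VSWR = (1 + |Γ|)/(1 − |Γ|) = 1.67/0.333

VSWR ≈ 5.01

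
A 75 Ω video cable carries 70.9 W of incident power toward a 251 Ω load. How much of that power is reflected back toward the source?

Γ = (251 − 75)/(251 + 75) = 0.54
|Γ|² = 0.291
P_refl = |Γ|²·P_inc = 20.7 W, P_del = (1 − |Γ|²)·P_inc = 50.2 W

P_reflected ≈ 20.7 W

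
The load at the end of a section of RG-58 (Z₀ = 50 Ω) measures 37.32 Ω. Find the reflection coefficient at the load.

Γ = -0.145

Γ = (Z_L − Z_0)/(Z_L + Z_0) = (37.32 − 50)/(37.32 + 50) = -12.68/87.32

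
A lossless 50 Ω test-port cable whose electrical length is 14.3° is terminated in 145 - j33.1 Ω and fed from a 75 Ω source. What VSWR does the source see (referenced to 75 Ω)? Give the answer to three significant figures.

VSWR ≈ 2.36

tan(βl) = 0.255
Z_in = Z_0·(Z_L + jZ_0·tanβl)/(Z_0 + jZ_L·tanβl) = 80.7 − j68.5 Ω
Γ_s = (Z_in − Z_s)/(Z_in + Z_s) = (5.75 − j68.5)/(156 − j68.5), |Γ_s| = 0.404
VSWR = (1 + |Γ_s|)/(1 − |Γ_s|)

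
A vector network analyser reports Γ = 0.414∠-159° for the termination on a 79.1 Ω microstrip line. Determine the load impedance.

Z_L ≈ 33.7 − j12.1 Ω

Z_L = Z_0·(1 + Γ)/(1 − Γ) = 79.1·(0.613 − j0.148)/(1.39 + j0.148)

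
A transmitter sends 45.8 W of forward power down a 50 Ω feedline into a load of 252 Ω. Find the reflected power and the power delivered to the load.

Γ = (252 − 50)/(252 + 50) = 0.669
|Γ|² = 0.447
P_refl = |Γ|²·P_inc = 20.5 W, P_del = (1 − |Γ|²)·P_inc = 25.3 W

P_reflected ≈ 20.5 W; P_delivered ≈ 25.3 W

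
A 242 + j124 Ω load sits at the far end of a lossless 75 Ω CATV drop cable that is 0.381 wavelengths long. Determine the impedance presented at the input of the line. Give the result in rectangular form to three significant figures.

Z_in ≈ 29.3 + j56.1 Ω

βl = 2π × 0.381 = 137°
tan(βl) = tan(137°) = -0.927
Z_in = Z_0·(Z_L + jZ_0·tanβl)/(Z_0 + jZ_L·tanβl)
     = 75·(242 + j54.5)/(190 − j224)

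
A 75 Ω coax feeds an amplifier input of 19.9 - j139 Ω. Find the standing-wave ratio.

Γ = (Z_L − Z_0)/(Z_L + Z_0) = (-55.1 − j139)/(94.9 − j139)
|Γ| = 150/168 = 0.888
VSWR = (1 + |Γ|)/(1 − |Γ|) = 1.89/0.112

VSWR ≈ 16.9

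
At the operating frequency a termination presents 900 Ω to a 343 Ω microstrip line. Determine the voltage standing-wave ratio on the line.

For a purely resistive load, VSWR = R_L/Z_0 or Z_0/R_L (whichever > 1) = 900/343

VSWR ≈ 2.62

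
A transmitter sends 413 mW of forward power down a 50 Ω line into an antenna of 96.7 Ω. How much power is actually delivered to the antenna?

P_delivered ≈ 371 mW

Γ = (96.7 − 50)/(96.7 + 50) = 0.318
|Γ|² = 0.101
P_refl = |Γ|²·P_inc = 41.9 mW, P_del = (1 − |Γ|²)·P_inc = 371 mW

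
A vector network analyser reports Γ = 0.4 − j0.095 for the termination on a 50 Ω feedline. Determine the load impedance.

Z_L = Z_0·(1 + Γ)/(1 − Γ) = 50·(1.4 − j0.095)/(0.6 + j0.095)

Z_L ≈ 113 − j25.7 Ω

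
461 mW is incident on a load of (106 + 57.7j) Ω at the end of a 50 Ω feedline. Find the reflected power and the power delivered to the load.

|Γ| = |(56 + j57.7)/(156 + j57.7)| = 0.483
|Γ|² = 0.234
P_refl = |Γ|²·P_inc = 108 mW, P_del = (1 − |Γ|²)·P_inc = 353 mW

P_reflected ≈ 108 mW; P_delivered ≈ 353 mW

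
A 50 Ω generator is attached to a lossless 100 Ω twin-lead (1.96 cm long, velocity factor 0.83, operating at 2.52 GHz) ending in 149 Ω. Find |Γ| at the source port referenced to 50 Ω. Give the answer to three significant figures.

|Γ| ≈ 0.224

λ = v/f = 0.83·c / 2.52 GHz = 0.0988 m
βl = 2π·l/λ = 2π × 0.198 = 71.4°
tan(βl) = 2.97
Z_in = Z_0·(Z_L + jZ_0·tanβl)/(Z_0 + jZ_L·tanβl) = 71.1 − j17.6 Ω
Γ_s = (Z_in − Z_s)/(Z_in + Z_s) = (21.1 − j17.6)/(121 − j17.6), |Γ_s| = 0.224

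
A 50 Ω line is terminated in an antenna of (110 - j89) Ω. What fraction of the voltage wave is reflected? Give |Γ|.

Γ = (Z_L − Z_0)/(Z_L + Z_0) = (60 − j89)/(160 − j89)
|Γ| = 107/183

|Γ| ≈ 0.586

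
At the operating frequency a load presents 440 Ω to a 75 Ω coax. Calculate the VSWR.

Γ = (440 − 75)/(440 + 75) = 0.709
VSWR = (1 + 0.709)/(1 − 0.709)

VSWR ≈ 5.87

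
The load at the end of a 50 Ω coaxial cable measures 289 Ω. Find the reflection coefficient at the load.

Γ = (Z_L − Z_0)/(Z_L + Z_0) = (289 − 50)/(289 + 50) = 239/339

Γ = 0.705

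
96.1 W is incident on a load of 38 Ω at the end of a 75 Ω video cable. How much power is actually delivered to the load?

Γ = (38 − 75)/(38 + 75) = -0.327
|Γ|² = 0.107
P_refl = |Γ|²·P_inc = 10.3 W, P_del = (1 − |Γ|²)·P_inc = 85.8 W

P_delivered ≈ 85.8 W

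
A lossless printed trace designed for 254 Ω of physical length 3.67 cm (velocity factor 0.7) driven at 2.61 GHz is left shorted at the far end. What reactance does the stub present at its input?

X_in ≈ -71.8 Ω (capacitive)

λ = v/f = 0.7·c / 2.61 GHz = 0.0805 m
βl = 2π·l/λ = 2π × 0.456 = 164°
tan(βl) = -0.283
For a shorted stub, Z_in = jZ_0·tan(βl)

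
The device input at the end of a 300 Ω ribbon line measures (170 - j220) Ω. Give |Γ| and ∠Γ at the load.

Γ = (Z_L − Z_0)/(Z_L + Z_0) = (-130 − j220)/(470 − j220)
|Γ| = 256/519 = 0.492

Γ ≈ 0.492 ∠ -95.5°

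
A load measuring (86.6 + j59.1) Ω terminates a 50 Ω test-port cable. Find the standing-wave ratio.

VSWR ≈ 2.75

Γ = (Z_L − Z_0)/(Z_L + Z_0) = (36.6 + j59.1)/(136.6 + j59.1)
|Γ| = 69.5/149 = 0.467
VSWR = (1 + |Γ|)/(1 − |Γ|) = 1.47/0.533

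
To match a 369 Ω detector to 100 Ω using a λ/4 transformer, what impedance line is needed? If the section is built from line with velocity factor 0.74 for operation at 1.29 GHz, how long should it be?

Z_qwt ≈ 192 Ω; length ≈ 4.3 cm

Z_qwt = √(Z_0·R_L) = √(100 × 369) = √36900
λ = 0.74·c/f = 0.172 m, so l = λ/4 = 0.043 m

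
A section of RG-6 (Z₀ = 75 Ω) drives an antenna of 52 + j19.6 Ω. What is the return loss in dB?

Γ = (-23 + j19.6)/(127 + j19.6), |Γ| = 0.235
RL = −20·log₁₀|Γ| = −20·log₁₀(0.235)

RL ≈ 12.6 dB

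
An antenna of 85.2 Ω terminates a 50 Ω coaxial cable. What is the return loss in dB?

Γ = (85.2 − 50)/(85.2 + 50) = 0.26
RL = −20·log₁₀|Γ| = −20·log₁₀(0.26)

RL ≈ 11.7 dB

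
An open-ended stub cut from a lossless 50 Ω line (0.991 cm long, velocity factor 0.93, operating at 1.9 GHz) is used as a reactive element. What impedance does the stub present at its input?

Z_in ≈ −j111 Ω

λ = v/f = 0.93·c / 1.9 GHz = 0.147 m
βl = 2π·l/λ = 2π × 0.0675 = 24.3°
tan(βl) = 0.451
For an open-ended stub, Z_in = −jZ_0·cot(βl) = −jZ_0/tan(βl)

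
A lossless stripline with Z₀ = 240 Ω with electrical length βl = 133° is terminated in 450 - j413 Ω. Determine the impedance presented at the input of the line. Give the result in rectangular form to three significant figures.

Z_in ≈ 203 + j309 Ω

tan(βl) = tan(133°) = -1.07
Z_in = Z_0·(Z_L + jZ_0·tanβl)/(Z_0 + jZ_L·tanβl)
     = 240·(450 − j670)/(-203 − j483)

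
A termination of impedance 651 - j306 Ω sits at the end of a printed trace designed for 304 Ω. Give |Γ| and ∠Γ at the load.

Γ ≈ 0.461 ∠ -23.6°

Γ = (Z_L − Z_0)/(Z_L + Z_0) = (347 − j306)/(955 − j306)
|Γ| = 463/1000 = 0.461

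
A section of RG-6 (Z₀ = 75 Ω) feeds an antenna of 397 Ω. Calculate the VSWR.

Γ = (397 − 75)/(397 + 75) = 0.682
VSWR = (1 + 0.682)/(1 − 0.682)

VSWR ≈ 5.29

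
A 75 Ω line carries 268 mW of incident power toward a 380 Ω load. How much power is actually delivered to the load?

P_delivered ≈ 148 mW

Γ = (380 − 75)/(380 + 75) = 0.67
|Γ|² = 0.449
P_refl = |Γ|²·P_inc = 120 mW, P_del = (1 − |Γ|²)·P_inc = 148 mW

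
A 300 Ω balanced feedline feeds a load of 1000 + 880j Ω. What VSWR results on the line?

VSWR ≈ 6.05

Γ = (Z_L − Z_0)/(Z_L + Z_0) = (700 + j880)/(1300 + j880)
|Γ| = 1120/1570 = 0.716
VSWR = (1 + |Γ|)/(1 − |Γ|) = 1.72/0.284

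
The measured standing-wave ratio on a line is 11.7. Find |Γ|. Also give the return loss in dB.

|Γ| = (S − 1)/(S + 1) = (11.7 − 1)/(11.7 + 1) = 10.7/12.7
RL = −20·log₁₀|Γ| = −20·log₁₀(0.843)

|Γ| ≈ 0.843; return loss ≈ 1.49 dB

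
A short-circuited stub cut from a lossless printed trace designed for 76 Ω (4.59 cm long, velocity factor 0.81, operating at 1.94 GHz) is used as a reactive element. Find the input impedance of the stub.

λ = v/f = 0.81·c / 1.94 GHz = 0.125 m
βl = 2π·l/λ = 2π × 0.366 = 132°
tan(βl) = -1.11
For a short-circuited stub, Z_in = jZ_0·tan(βl)

Z_in ≈ −j84.6 Ω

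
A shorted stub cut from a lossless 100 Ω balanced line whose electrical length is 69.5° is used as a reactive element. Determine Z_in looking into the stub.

Z_in ≈ +j267 Ω

tan(βl) = 2.67
For a shorted stub, Z_in = jZ_0·tan(βl)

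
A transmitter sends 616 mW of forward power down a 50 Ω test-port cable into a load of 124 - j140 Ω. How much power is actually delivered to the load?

P_delivered ≈ 306 mW

|Γ| = |(74 − j140)/(174 − j140)| = 0.709
|Γ|² = 0.503
P_refl = |Γ|²·P_inc = 310 mW, P_del = (1 − |Γ|²)·P_inc = 306 mW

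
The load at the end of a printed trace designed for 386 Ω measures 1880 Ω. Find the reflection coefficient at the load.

Γ = 0.659

Γ = (Z_L − Z_0)/(Z_L + Z_0) = (1880 − 386)/(1880 + 386) = 1494/2266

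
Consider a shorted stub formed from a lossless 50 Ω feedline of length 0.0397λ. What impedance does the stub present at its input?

βl = 2π × 0.0397 = 14.3°
tan(βl) = 0.255
For a shorted stub, Z_in = jZ_0·tan(βl)

Z_in ≈ +j12.7 Ω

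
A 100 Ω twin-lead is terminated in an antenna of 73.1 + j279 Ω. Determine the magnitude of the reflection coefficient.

|Γ| ≈ 0.854

Γ = (Z_L − Z_0)/(Z_L + Z_0) = (-26.9 + j279)/(173.1 + j279)
|Γ| = 280/328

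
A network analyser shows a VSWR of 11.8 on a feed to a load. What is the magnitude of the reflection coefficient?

|Γ| ≈ 0.844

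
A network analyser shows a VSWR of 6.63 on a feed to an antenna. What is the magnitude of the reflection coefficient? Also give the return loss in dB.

|Γ| = (S − 1)/(S + 1) = (6.63 − 1)/(6.63 + 1) = 5.63/7.63
RL = −20·log₁₀|Γ| = −20·log₁₀(0.738)

|Γ| ≈ 0.738; return loss ≈ 2.64 dB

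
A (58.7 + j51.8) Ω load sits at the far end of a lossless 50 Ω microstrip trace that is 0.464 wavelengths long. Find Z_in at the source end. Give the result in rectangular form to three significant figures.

βl = 2π × 0.464 = 167°
tan(βl) = tan(167°) = -0.23
Z_in = Z_0·(Z_L + jZ_0·tanβl)/(Z_0 + jZ_L·tanβl)
     = 50·(58.7 + j40.3)/(61.9 − j13.5)

Z_in ≈ 38.5 + j40.9 Ω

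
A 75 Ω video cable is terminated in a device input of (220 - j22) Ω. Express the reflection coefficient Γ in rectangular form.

Γ = (Z_L − Z_0)/(Z_L + Z_0) = (145 − j22)/(295 − j22)

Γ ≈ 0.494 − j0.0377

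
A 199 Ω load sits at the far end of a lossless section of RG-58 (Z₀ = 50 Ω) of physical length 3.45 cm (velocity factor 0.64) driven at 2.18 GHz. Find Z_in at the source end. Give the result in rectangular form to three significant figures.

λ = v/f = 0.64·c / 2.18 GHz = 0.0881 m
βl = 2π·l/λ = 2π × 0.392 = 141°
tan(βl) = tan(141°) = -0.809
Z_in = Z_0·(Z_L + jZ_0·tanβl)/(Z_0 + jZ_L·tanβl)
     = 50·(199 − j40.5)/(50 − j161)

Z_in ≈ 29 + j52.8 Ω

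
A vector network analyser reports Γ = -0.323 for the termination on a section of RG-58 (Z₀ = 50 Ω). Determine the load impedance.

Z_L = Z_0·(1 + Γ)/(1 − Γ) = 50·(0.677)/(1.32)

Z_L ≈ 25.6 Ω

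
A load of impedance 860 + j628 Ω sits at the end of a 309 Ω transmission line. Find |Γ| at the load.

|Γ| ≈ 0.63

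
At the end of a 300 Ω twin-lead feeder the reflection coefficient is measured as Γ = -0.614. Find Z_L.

Z_L = Z_0·(1 + Γ)/(1 − Γ) = 300·(0.386)/(1.61)

Z_L ≈ 71.7 Ω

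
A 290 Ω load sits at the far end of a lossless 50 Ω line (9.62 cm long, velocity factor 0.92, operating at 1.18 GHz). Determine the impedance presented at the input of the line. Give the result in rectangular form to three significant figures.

Z_in ≈ 28.6 + j72.3 Ω

λ = v/f = 0.92·c / 1.18 GHz = 0.234 m
βl = 2π·l/λ = 2π × 0.411 = 148°
tan(βl) = tan(148°) = -0.623
Z_in = Z_0·(Z_L + jZ_0·tanβl)/(Z_0 + jZ_L·tanβl)
     = 50·(290 − j31.2)/(50 − j181)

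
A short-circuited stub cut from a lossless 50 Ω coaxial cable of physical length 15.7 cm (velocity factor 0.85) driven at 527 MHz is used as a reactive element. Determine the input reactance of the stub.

λ = v/f = 0.85·c / 527 MHz = 0.484 m
βl = 2π·l/λ = 2π × 0.324 = 117°
tan(βl) = -1.98
For a short-circuited stub, Z_in = jZ_0·tan(βl)

X_in ≈ -98.9 Ω (capacitive)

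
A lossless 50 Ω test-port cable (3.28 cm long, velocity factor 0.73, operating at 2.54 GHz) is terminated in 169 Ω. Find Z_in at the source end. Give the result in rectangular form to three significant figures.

λ = v/f = 0.73·c / 2.54 GHz = 0.0862 m
βl = 2π·l/λ = 2π × 0.38 = 137°
tan(βl) = tan(137°) = -0.934
Z_in = Z_0·(Z_L + jZ_0·tanβl)/(Z_0 + jZ_L·tanβl)
     = 50·(169 − j46.7)/(50 − j158)

Z_in ≈ 28.9 + j44.4 Ω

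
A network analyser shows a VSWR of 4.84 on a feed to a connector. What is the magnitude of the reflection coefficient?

|Γ| = (S − 1)/(S + 1) = (4.84 − 1)/(4.84 + 1) = 3.84/5.84

|Γ| ≈ 0.658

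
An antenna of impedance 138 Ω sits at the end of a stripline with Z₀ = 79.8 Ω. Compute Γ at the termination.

Γ = 0.267

Γ = (Z_L − Z_0)/(Z_L + Z_0) = (138 − 79.8)/(138 + 79.8) = 58.2/217.8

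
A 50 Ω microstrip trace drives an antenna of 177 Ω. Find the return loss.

RL ≈ 5.04 dB

Γ = (177 − 50)/(177 + 50) = 0.559
RL = −20·log₁₀|Γ| = −20·log₁₀(0.559)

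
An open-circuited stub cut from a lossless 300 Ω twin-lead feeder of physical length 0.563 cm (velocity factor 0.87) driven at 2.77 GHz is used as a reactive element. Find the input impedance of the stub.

Z_in ≈ −j761 Ω

λ = v/f = 0.87·c / 2.77 GHz = 0.0942 m
βl = 2π·l/λ = 2π × 0.0598 = 21.5°
tan(βl) = 0.394
For an open-circuited stub, Z_in = −jZ_0·cot(βl) = −jZ_0/tan(βl)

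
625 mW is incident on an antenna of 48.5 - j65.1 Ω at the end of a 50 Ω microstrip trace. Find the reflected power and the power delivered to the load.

P_reflected ≈ 190 mW; P_delivered ≈ 435 mW

|Γ| = |(-1.5 − j65.1)/(98.5 − j65.1)| = 0.552
|Γ|² = 0.304
P_refl = |Γ|²·P_inc = 190 mW, P_del = (1 − |Γ|²)·P_inc = 435 mW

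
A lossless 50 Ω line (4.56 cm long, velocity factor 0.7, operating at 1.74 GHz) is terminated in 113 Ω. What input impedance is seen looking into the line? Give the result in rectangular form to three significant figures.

Z_in ≈ 37.9 + j34.4 Ω

λ = v/f = 0.7·c / 1.74 GHz = 0.121 m
βl = 2π·l/λ = 2π × 0.378 = 136°
tan(βl) = tan(136°) = -0.965
Z_in = Z_0·(Z_L + jZ_0·tanβl)/(Z_0 + jZ_L·tanβl)
     = 50·(113 − j48.3)/(50 − j109)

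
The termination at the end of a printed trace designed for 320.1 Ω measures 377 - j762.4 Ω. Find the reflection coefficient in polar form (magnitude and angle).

Γ = (Z_L − Z_0)/(Z_L + Z_0) = (56.9 − j762.4)/(697.1 − j762.4)
|Γ| = 765/1030 = 0.74

Γ ≈ 0.74 ∠ -38.2°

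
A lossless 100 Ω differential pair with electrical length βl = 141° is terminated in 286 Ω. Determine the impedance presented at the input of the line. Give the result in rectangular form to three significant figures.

tan(βl) = tan(141°) = -0.81
Z_in = Z_0·(Z_L + jZ_0·tanβl)/(Z_0 + jZ_L·tanβl)
     = 100·(286 − j81)/(100 − j232)

Z_in ≈ 74.4 + j91.4 Ω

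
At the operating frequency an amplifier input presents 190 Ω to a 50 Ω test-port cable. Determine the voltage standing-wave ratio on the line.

Γ = (190 − 50)/(190 + 50) = 0.583
VSWR = (1 + 0.583)/(1 − 0.583)

VSWR ≈ 3.8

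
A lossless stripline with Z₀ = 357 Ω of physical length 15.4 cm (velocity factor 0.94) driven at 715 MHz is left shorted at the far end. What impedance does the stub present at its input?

Z_in ≈ −j294 Ω

λ = v/f = 0.94·c / 715 MHz = 0.394 m
βl = 2π·l/λ = 2π × 0.39 = 141°
tan(βl) = -0.822
For a shorted stub, Z_in = jZ_0·tan(βl)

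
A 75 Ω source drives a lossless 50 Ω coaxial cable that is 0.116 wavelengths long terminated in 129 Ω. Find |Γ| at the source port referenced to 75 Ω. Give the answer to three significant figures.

|Γ| ≈ 0.466

βl = 2π × 0.116 = 41.8°
tan(βl) = 0.893
Z_in = Z_0·(Z_L + jZ_0·tanβl)/(Z_0 + jZ_L·tanβl) = 36.8 − j40 Ω
Γ_s = (Z_in − Z_s)/(Z_in + Z_s) = (-38.2 − j40)/(112 − j40), |Γ_s| = 0.466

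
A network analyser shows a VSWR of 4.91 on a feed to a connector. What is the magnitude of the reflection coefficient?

|Γ| = (S − 1)/(S + 1) = (4.91 − 1)/(4.91 + 1) = 3.91/5.91

|Γ| ≈ 0.662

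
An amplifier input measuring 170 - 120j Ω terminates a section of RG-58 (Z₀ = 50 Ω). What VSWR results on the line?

Γ = (Z_L − Z_0)/(Z_L + Z_0) = (120 − j120)/(220 − j120)
|Γ| = 170/251 = 0.677
VSWR = (1 + |Γ|)/(1 − |Γ|) = 1.68/0.323

VSWR ≈ 5.2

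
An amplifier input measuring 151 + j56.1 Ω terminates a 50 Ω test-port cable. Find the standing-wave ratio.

VSWR ≈ 3.48

Γ = (Z_L − Z_0)/(Z_L + Z_0) = (101 + j56.1)/(201 + j56.1)
|Γ| = 116/209 = 0.554
VSWR = (1 + |Γ|)/(1 − |Γ|) = 1.55/0.446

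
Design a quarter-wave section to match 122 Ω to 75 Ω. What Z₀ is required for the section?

Z_qwt = √(Z_0·R_L) = √(75 × 122) = √9150

Z_qwt ≈ 95.7 Ω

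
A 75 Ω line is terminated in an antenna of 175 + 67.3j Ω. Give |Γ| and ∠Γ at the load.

Γ ≈ 0.466 ∠ 18.9°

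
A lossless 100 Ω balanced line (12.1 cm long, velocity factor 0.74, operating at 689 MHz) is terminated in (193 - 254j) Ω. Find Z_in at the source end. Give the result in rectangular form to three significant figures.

Z_in ≈ 64 + j151 Ω

λ = v/f = 0.74·c / 689 MHz = 0.322 m
βl = 2π·l/λ = 2π × 0.376 = 135°
tan(βl) = tan(135°) = -0.993
Z_in = Z_0·(Z_L + jZ_0·tanβl)/(Z_0 + jZ_L·tanβl)
     = 100·(193 − j353)/(-152 − j192)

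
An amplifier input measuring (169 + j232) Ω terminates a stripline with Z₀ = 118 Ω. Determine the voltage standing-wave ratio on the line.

VSWR ≈ 4.61

Γ = (Z_L − Z_0)/(Z_L + Z_0) = (51 + j232)/(287 + j232)
|Γ| = 238/369 = 0.644
VSWR = (1 + |Γ|)/(1 − |Γ|) = 1.64/0.356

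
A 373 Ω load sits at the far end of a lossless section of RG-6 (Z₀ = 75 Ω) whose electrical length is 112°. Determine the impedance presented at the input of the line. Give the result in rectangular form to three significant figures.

Z_in ≈ 17.4 + j28.9 Ω

tan(βl) = tan(112°) = -2.48
Z_in = Z_0·(Z_L + jZ_0·tanβl)/(Z_0 + jZ_L·tanβl)
     = 75·(373 − j186)/(75 − j923)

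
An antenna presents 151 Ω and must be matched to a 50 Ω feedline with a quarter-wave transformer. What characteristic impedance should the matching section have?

Z_qwt ≈ 86.9 Ω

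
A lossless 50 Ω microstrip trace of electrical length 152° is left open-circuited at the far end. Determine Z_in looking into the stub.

Z_in ≈ +j94 Ω

tan(βl) = -0.532
For an open-circuited stub, Z_in = −jZ_0·cot(βl) = −jZ_0/tan(βl)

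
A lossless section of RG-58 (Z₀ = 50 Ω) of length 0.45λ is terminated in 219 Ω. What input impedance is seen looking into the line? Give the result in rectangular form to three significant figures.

Z_in ≈ 80 + j97.6 Ω

βl = 2π × 0.45 = 162°
tan(βl) = tan(162°) = -0.325
Z_in = Z_0·(Z_L + jZ_0·tanβl)/(Z_0 + jZ_L·tanβl)
     = 50·(219 − j16.2)/(50 − j71.2)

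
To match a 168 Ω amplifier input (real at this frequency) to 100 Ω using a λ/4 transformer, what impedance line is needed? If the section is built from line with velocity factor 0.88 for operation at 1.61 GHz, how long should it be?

Z_qwt ≈ 130 Ω; length ≈ 4.1 cm

Z_qwt = √(Z_0·R_L) = √(100 × 168) = √16800
λ = 0.88·c/f = 0.164 m, so l = λ/4 = 0.041 m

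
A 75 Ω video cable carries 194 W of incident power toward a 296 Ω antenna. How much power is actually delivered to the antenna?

P_delivered ≈ 125 W

Γ = (296 − 75)/(296 + 75) = 0.596
|Γ|² = 0.355
P_refl = |Γ|²·P_inc = 68.8 W, P_del = (1 − |Γ|²)·P_inc = 125 W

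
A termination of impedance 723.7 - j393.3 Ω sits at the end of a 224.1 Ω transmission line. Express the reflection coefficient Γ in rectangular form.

Γ = (Z_L − Z_0)/(Z_L + Z_0) = (499.6 − j393.3)/(947.8 − j393.3)

Γ ≈ 0.597 − j0.167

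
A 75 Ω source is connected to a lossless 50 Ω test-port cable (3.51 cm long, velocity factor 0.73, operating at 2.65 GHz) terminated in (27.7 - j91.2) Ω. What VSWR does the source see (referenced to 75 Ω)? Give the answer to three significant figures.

VSWR ≈ 5.5

λ = v/f = 0.73·c / 2.65 GHz = 0.0826 m
βl = 2π·l/λ = 2π × 0.425 = 153°
tan(βl) = -0.512
Z_in = Z_0·(Z_L + jZ_0·tanβl)/(Z_0 + jZ_L·tanβl) = 412 + j0.786 Ω
Γ_s = (Z_in − Z_s)/(Z_in + Z_s) = (337 + j0.786)/(487 + j0.786), |Γ_s| = 0.692
VSWR = (1 + |Γ_s|)/(1 − |Γ_s|)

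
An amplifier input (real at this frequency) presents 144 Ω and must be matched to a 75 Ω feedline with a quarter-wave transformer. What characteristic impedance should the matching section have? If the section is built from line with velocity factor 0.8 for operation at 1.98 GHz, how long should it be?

Z_qwt ≈ 104 Ω; length ≈ 3.03 cm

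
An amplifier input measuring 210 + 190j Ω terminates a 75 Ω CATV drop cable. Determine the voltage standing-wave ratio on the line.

VSWR ≈ 5.26

Γ = (Z_L − Z_0)/(Z_L + Z_0) = (135 + j190)/(285 + j190)
|Γ| = 233/343 = 0.68
VSWR = (1 + |Γ|)/(1 − |Γ|) = 1.68/0.32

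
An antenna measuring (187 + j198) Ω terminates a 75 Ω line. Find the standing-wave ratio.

VSWR ≈ 5.51

Γ = (Z_L − Z_0)/(Z_L + Z_0) = (112 + j198)/(262 + j198)
|Γ| = 227/328 = 0.693
VSWR = (1 + |Γ|)/(1 − |Γ|) = 1.69/0.307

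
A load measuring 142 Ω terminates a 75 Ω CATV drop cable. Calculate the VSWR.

For a purely resistive load, VSWR = R_L/Z_0 or Z_0/R_L (whichever > 1) = 142/75

VSWR ≈ 1.89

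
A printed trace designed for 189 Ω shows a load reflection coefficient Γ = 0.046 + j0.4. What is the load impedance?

Z_L ≈ 148 + j141 Ω

Z_L = Z_0·(1 + Γ)/(1 − Γ) = 189·(1.05 + j0.4)/(0.954 − j0.4)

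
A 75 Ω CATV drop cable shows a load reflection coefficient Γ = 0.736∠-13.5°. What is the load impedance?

Z_L = Z_0·(1 + Γ)/(1 − Γ) = 75·(1.72 − j0.172)/(0.284 + j0.172)

Z_L ≈ 311 − j234 Ω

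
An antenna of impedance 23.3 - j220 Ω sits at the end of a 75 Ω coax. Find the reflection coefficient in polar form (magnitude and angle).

Γ = (Z_L − Z_0)/(Z_L + Z_0) = (-51.7 − j220)/(98.3 − j220)
|Γ| = 226/241 = 0.938

Γ ≈ 0.938 ∠ -37.3°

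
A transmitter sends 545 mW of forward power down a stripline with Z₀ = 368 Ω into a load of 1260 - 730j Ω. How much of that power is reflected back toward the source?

|Γ| = |(892 − j730)/(1628 − j730)| = 0.646
|Γ|² = 0.417
P_refl = |Γ|²·P_inc = 227 mW, P_del = (1 − |Γ|²)·P_inc = 318 mW

P_reflected ≈ 227 mW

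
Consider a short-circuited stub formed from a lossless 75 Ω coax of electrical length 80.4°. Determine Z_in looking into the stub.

tan(βl) = 5.91
For a short-circuited stub, Z_in = jZ_0·tan(βl)

Z_in ≈ +j443 Ω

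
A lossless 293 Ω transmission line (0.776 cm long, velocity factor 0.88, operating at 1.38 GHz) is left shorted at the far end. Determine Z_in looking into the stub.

λ = v/f = 0.88·c / 1.38 GHz = 0.191 m
βl = 2π·l/λ = 2π × 0.0406 = 14.6°
tan(βl) = 0.261
For a shorted stub, Z_in = jZ_0·tan(βl)

Z_in ≈ +j76.3 Ω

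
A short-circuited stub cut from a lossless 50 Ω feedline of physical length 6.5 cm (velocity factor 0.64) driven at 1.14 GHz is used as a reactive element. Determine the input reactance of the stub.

λ = v/f = 0.64·c / 1.14 GHz = 0.168 m
βl = 2π·l/λ = 2π × 0.386 = 139°
tan(βl) = -0.871
For a short-circuited stub, Z_in = jZ_0·tan(βl)

X_in ≈ -43.6 Ω (capacitive)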